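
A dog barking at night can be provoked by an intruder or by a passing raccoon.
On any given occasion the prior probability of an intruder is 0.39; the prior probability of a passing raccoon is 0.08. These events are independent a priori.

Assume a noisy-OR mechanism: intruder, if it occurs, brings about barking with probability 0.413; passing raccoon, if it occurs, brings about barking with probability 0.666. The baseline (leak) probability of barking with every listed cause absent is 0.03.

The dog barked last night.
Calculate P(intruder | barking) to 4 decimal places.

Under noisy-OR, P(barking | causes) = 1 − (1−0.03)·∏(1−qᵢ) over the active causes.
For the numerator, keep only intruder=true terms: 0.154503 + 0.025267 = 0.179770
The normalizing constant is 0.03×0.61×0.92 + 0.67602×0.61×0.08 + 0.43061×0.39×0.92 + 0.809824×0.39×0.08 = 0.229596
Posterior = 0.179770 / 0.229596 ≈ 0.7830

P(intruder | barking) ≈ 0.7830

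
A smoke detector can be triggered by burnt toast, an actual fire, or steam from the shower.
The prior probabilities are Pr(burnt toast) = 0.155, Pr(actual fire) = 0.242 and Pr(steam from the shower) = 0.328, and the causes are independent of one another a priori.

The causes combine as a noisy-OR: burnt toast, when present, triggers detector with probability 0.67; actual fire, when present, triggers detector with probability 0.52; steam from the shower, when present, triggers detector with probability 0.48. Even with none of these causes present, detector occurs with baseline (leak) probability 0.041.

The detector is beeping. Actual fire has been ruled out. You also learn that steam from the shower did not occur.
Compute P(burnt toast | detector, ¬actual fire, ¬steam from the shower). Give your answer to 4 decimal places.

P(burnt toast | detector, ¬actual fire, ¬steam from the shower) ≈ 0.7536

Under noisy-OR, P(detector | causes) = 1 − (1−0.041)·∏(1−qᵢ) over the active causes.
Sum P(detector|·) weighted by the priors over both values of burnt toast:
  P(detector | ¬actual fire, ¬steam from the shower) = 0.041*0.845 + 0.68353*0.155
        = 0.034645 + 0.105947 = 0.140592
Keeping only the burnt toast-present terms gives 0.105947, so
  P(burnt toast | detector, ¬actual fire, ¬steam from the shower) = 0.105947 / 0.140592 ≈ 0.7536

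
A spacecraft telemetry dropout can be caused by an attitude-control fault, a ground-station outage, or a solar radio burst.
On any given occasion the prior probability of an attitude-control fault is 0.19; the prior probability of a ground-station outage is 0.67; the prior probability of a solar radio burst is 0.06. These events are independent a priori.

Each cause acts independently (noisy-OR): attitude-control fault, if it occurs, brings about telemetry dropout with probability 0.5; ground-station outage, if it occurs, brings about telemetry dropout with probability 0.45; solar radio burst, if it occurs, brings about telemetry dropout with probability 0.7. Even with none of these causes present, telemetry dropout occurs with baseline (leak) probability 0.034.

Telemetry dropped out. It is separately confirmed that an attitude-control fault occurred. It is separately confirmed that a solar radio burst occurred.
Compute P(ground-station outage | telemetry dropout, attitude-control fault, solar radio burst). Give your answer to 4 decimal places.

Under noisy-OR, P(telemetry dropout | causes) = 1 − (1−0.034)·∏(1−qᵢ) over the active causes.
Weight on ground-station outage=true, given the evidence: 0.920305·0.67 = 0.616604
Denominator P(telemetry dropout | attitude-control fault, solar radio burst): 0.8551·0.33 + 0.920305·0.67 = 0.898787
Posterior = 0.616604 / 0.898787 ≈ 0.6860

P(ground-station outage | telemetry dropout, attitude-control fault, solar radio burst) ≈ 0.6860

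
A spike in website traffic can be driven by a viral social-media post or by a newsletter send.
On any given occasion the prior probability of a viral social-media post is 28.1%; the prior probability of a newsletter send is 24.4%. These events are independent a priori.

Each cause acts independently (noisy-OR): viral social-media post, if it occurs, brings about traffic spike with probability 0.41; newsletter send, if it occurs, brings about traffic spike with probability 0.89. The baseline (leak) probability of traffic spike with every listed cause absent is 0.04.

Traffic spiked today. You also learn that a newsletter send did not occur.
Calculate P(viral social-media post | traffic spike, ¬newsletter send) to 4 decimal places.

Under noisy-OR, P(traffic spike | causes) = 1 − (1−0.04)·∏(1−qᵢ) over the active causes.
Numerator (weight on configurations with viral social-media post): 0.4336·0.281 = 0.121842
Normalizer over all consistent configurations: 0.04·0.719 + 0.4336·0.281 = 0.150602
P(viral social-media post | traffic spike, ¬newsletter send) = 0.121842/0.150602 ≈ 0.8090

P(viral social-media post | traffic spike, ¬newsletter send) ≈ 0.8090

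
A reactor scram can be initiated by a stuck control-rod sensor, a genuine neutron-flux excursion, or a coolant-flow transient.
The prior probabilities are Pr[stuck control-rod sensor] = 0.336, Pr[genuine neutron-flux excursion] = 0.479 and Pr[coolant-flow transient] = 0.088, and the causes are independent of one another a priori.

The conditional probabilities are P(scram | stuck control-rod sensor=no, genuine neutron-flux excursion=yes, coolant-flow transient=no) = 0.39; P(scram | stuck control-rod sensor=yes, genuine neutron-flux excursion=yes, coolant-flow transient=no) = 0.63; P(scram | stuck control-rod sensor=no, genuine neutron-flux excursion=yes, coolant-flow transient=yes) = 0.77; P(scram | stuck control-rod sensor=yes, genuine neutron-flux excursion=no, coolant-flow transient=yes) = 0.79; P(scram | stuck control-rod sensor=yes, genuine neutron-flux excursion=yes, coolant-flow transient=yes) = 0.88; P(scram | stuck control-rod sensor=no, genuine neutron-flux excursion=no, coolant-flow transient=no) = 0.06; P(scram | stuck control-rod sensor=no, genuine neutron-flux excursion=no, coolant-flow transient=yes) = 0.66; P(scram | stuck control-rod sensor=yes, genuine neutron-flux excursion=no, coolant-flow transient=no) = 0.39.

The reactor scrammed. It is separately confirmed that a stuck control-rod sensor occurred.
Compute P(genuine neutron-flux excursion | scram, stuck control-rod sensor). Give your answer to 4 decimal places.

Weight on genuine neutron-flux excursion=true, given the evidence: 0.275214 + 0.037094 = 0.312308
Denominator P(scram | stuck control-rod sensor): 0.39·0.521·0.912 + 0.79·0.521·0.088 + 0.63·0.479·0.912 + 0.88·0.479·0.088 = 0.533837
Posterior = 0.312308 / 0.533837 ≈ 0.5850

P(genuine neutron-flux excursion | scram, stuck control-rod sensor) ≈ 0.5850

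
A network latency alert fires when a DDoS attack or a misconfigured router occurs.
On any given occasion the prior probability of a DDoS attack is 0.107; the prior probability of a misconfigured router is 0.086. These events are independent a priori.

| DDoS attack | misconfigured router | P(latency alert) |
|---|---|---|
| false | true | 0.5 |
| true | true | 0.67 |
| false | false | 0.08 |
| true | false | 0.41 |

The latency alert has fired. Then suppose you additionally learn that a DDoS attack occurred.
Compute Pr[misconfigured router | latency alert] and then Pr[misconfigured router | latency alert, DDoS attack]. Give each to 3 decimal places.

Pr[misconfigured router | latency alert] ≈ 0.297; Pr[misconfigured router | latency alert, DDoS attack] ≈ 0.133

Sum P(latency alert|·) weighted by the priors over the 4 (DDoS attack, misconfigured router) configurations:
  P(latency alert) = 0.08*0.893*0.914 + 0.5*0.893*0.086 + 0.41*0.107*0.914 + 0.67*0.107*0.086
        = 0.065296 + 0.038399 + 0.040097 + 0.006165 = 0.149957
The terms with misconfigured router present sum to 0.044564, so
  P(misconfigured router | latency alert) = 0.044564 / 0.149957 ≈ 0.297

Now condition on the additional information:
Enumerate both values of misconfigured router and weight by the priors:
  P(latency alert | DDoS attack) = 0.41*0.914 + 0.67*0.086
        = 0.374740 + 0.057620 = 0.432360
Configurations with misconfigured router contribute 0.057620, so
  P(misconfigured router | latency alert, DDoS attack) = 0.057620 / 0.432360 ≈ 0.133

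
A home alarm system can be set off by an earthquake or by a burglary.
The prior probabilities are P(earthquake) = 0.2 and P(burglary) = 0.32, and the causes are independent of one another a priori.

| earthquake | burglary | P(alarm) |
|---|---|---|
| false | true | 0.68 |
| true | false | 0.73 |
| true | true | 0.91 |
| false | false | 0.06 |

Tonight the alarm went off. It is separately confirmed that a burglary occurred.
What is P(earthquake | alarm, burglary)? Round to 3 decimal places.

Sum P(alarm|·) weighted by the priors over both values of earthquake:
  P(alarm | burglary) = 0.68·0.8 + 0.91·0.2
        = 0.544000 + 0.182000 = 0.726000
Configurations with earthquake contribute 0.182000, so
  P(earthquake | alarm, burglary) = 0.182000 / 0.726000 ≈ 0.251

P(earthquake | alarm, burglary) ≈ 0.251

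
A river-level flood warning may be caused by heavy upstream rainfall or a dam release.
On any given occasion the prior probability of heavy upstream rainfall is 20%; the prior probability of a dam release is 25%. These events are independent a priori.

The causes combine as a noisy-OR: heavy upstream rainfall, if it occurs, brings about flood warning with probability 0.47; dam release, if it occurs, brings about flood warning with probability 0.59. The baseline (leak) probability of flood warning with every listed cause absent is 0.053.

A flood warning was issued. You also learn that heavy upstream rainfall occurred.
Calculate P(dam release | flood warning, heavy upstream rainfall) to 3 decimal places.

P(dam release | flood warning, heavy upstream rainfall) ≈ 0.347

Under noisy-OR, P(flood warning | causes) = 1 − (1−0.053)·∏(1−qᵢ) over the active causes.
P(flood warning | heavy upstream rainfall) = 0.49809×0.75 + 0.794217×0.25 = 0.373567 + 0.198554 = 0.572121
The dam release-present share is 0.794217×0.25 = 0.198554.
Hence the posterior is 0.198554/0.572121 ≈ 0.347.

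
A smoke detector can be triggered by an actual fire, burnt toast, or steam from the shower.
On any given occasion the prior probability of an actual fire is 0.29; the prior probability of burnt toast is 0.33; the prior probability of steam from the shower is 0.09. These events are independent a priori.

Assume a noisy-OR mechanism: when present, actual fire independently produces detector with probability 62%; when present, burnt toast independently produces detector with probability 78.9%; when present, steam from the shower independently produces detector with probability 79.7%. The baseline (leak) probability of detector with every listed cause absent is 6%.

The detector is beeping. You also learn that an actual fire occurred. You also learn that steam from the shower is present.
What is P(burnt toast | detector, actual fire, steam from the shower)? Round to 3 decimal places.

P(burnt toast | detector, actual fire, steam from the shower) ≈ 0.343

Under noisy-OR, P(detector | causes) = 1 − (1−0.06)·∏(1−qᵢ) over the active causes.
Numerator (weight on configurations with burnt toast): 0.9847×0.33 = 0.324951
Denominator P(detector | actual fire, steam from the shower): 0.927488×0.67 + 0.9847×0.33 = 0.946368
Posterior = 0.324951 / 0.946368 ≈ 0.343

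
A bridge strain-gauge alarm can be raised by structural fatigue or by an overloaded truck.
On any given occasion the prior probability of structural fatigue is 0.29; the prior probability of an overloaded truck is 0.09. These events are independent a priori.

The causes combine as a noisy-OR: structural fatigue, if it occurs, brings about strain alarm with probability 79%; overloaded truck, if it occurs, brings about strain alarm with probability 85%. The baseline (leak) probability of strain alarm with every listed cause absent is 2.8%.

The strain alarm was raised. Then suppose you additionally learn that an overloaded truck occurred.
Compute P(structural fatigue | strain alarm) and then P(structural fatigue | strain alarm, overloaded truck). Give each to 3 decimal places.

P(structural fatigue | strain alarm) ≈ 0.764; P(structural fatigue | strain alarm, overloaded truck) ≈ 0.317

Under noisy-OR, P(strain alarm | causes) = 1 − (1−0.028)·∏(1−qᵢ) over the active causes.
P(strain alarm) = 0.028*0.71*0.91 + 0.8542*0.71*0.09 + 0.79588*0.29*0.91 + 0.969382*0.29*0.09 = 0.018091 + 0.054583 + 0.210033 + 0.025301 = 0.308008
Of this, 0.235334 comes from 0.210033 + 0.025301 (the structural fatigue=true cases).
P(structural fatigue | strain alarm) = 0.235334 / 0.308008 ≈ 0.764

Now condition on the additional information:
By total probability over both values of structural fatigue:
  P(strain alarm | overloaded truck) = 0.8542×0.71 + 0.969382×0.29
        = 0.606482 + 0.281121 = 0.887603
Configurations with structural fatigue contribute 0.281121, so
  P(structural fatigue | strain alarm, overloaded truck) = 0.281121 / 0.887603 ≈ 0.317
Conditioning on overloaded truck lowers the posterior on structural fatigue: the classic explaining-away effect in a common-effect structure.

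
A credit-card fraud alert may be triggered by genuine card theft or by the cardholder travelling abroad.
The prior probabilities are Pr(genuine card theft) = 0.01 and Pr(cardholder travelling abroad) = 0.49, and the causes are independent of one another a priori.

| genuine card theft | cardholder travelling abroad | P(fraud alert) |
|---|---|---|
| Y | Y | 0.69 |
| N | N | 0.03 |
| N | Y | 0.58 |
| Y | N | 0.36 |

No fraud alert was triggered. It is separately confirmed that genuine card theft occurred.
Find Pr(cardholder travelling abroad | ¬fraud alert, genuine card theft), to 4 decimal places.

Pr(cardholder travelling abroad | ¬fraud alert, genuine card theft) ≈ 0.3176

Enumerate both values of cardholder travelling abroad and weight by the priors:
  P(¬fraud alert | genuine card theft) = 0.64·0.51 + 0.31·0.49
        = 0.326400 + 0.151900 = 0.478300
Keeping only the cardholder travelling abroad-present terms gives 0.151900, so
  P(cardholder travelling abroad | ¬fraud alert, genuine card theft) = 0.151900 / 0.478300 ≈ 0.3176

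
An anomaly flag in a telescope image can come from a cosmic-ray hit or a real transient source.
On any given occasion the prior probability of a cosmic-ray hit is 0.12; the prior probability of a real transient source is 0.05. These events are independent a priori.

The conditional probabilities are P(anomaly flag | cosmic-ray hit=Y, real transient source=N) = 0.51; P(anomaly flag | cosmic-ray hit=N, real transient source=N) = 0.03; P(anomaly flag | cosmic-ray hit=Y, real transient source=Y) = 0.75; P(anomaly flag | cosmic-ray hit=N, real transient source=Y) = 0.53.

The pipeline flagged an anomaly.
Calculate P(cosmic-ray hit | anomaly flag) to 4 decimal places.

P(cosmic-ray hit | anomaly flag) ≈ 0.5641

Sum P(anomaly flag|·) weighted by the priors over the 4 (cosmic-ray hit, real transient source) configurations:
  P(anomaly flag) = 0.03*0.88*0.95 + 0.53*0.88*0.05 + 0.51*0.12*0.95 + 0.75*0.12*0.05
        = 0.025080 + 0.023320 + 0.058140 + 0.004500 = 0.111040
The terms with cosmic-ray hit present sum to 0.062640, so
  P(cosmic-ray hit | anomaly flag) = 0.062640 / 0.111040 ≈ 0.5641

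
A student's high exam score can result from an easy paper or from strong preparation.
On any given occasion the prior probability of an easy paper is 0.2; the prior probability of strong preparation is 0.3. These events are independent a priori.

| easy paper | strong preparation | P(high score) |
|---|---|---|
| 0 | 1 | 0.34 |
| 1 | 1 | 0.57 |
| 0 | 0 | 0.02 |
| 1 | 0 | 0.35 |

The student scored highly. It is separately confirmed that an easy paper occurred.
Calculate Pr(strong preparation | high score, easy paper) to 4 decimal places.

By total probability over both values of strong preparation:
  P(high score | easy paper) = 0.35·0.7 + 0.57·0.3
        = 0.245000 + 0.171000 = 0.416000
The terms with strong preparation present sum to 0.171000, so
  P(strong preparation | high score, easy paper) = 0.171000 / 0.416000 ≈ 0.4111

Pr(strong preparation | high score, easy paper) ≈ 0.4111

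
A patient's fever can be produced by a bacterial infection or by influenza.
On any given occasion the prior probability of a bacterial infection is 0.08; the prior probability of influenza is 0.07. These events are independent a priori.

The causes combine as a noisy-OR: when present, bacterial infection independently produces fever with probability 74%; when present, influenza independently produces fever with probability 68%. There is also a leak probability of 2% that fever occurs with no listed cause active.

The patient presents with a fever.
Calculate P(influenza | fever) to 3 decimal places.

P(influenza | fever) ≈ 0.405

Under noisy-OR, P(fever | causes) = 1 − (1−0.02)·∏(1−qᵢ) over the active causes.
Weight on influenza=true, given the evidence: 0.044204 + 0.005143 = 0.049347
Normalizer over all consistent configurations: 0.02·0.92·0.93 + 0.6864·0.92·0.07 + 0.7452·0.08·0.93 + 0.918464·0.08·0.07 = 0.121902
P(influenza | fever) = 0.049347/0.121902 ≈ 0.405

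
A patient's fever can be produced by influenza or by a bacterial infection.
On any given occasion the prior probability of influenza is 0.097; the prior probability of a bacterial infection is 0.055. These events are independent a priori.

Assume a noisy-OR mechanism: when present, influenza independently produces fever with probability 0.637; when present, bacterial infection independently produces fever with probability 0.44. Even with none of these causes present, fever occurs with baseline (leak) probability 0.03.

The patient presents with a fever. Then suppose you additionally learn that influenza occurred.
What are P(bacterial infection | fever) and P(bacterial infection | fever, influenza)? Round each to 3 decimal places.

P(bacterial infection | fever) ≈ 0.241; P(bacterial infection | fever, influenza) ≈ 0.067

Under noisy-OR, P(fever | causes) = 1 − (1−0.03)·∏(1−qᵢ) over the active causes.
By total probability over the 4 (influenza, bacterial infection) configurations:
  P(fever) = 0.03·0.903·0.945 + 0.4568·0.903·0.055 + 0.64789·0.097·0.945 + 0.802818·0.097·0.055
        = 0.025600 + 0.022687 + 0.059389 + 0.004283 = 0.111959
The terms with bacterial infection present sum to 0.026970, so
  P(bacterial infection | fever) = 0.026970 / 0.111959 ≈ 0.241

Now also conditioning on influenza=true:
P(fever | influenza) = 0.64789×0.945 + 0.802818×0.055 = 0.612256 + 0.044155 = 0.656411
Restricting to configurations with bacterial infection present: 0.802818×0.055 = 0.044155.
So P(bacterial infection | fever, influenza) = 0.044155/0.656411 ≈ 0.067.
The drop from 0.241 to 0.067 is the explaining-away (discounting) effect.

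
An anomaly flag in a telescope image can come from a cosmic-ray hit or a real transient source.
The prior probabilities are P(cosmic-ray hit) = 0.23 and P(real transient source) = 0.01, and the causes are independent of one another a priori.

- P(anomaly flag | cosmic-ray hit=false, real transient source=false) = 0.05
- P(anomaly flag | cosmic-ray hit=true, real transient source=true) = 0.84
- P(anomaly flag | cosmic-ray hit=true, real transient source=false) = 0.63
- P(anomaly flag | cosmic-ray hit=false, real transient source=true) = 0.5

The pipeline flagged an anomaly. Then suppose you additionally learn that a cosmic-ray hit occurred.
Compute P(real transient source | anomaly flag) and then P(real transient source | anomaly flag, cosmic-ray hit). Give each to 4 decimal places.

For the numerator, keep only real transient source=true terms: 0.003850 + 0.001932 = 0.005782
Normalizer over all consistent configurations: 0.05·0.77·0.99 + 0.5·0.77·0.01 + 0.63·0.23·0.99 + 0.84·0.23·0.01 = 0.187348
Posterior = 0.005782 / 0.187348 ≈ 0.0309

Now also conditioning on cosmic-ray hit=true:
P(anomaly flag | cosmic-ray hit) = 0.63×0.99 + 0.84×0.01 = 0.623700 + 0.008400 = 0.632100
Of this, 0.008400 comes from 0.84×0.01 (the real transient source=true cases).
So P(real transient source | anomaly flag, cosmic-ray hit) = 0.008400/0.632100 ≈ 0.0133.
This is intercausal reasoning (explaining away): once cosmic-ray hit accounts for the anomaly flag, real transient source becomes less likely.

P(real transient source | anomaly flag) ≈ 0.0309; P(real transient source | anomaly flag, cosmic-ray hit) ≈ 0.0133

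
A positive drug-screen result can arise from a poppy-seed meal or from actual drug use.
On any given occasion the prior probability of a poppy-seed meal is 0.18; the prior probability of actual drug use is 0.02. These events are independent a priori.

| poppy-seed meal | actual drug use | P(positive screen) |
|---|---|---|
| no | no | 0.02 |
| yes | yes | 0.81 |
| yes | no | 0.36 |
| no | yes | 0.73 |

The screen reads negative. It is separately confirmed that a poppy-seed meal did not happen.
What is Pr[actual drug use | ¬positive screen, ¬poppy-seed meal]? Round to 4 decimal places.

Pr[actual drug use | ¬positive screen, ¬poppy-seed meal] ≈ 0.0056

Numerator (weight on configurations with actual drug use): 0.27·0.02 = 0.005400
Denominator P(¬positive screen | ¬poppy-seed meal): 0.98·0.98 + 0.27·0.02 = 0.965800
P(actual drug use | ¬positive screen, ¬poppy-seed meal) = 0.005400/0.965800 ≈ 0.0056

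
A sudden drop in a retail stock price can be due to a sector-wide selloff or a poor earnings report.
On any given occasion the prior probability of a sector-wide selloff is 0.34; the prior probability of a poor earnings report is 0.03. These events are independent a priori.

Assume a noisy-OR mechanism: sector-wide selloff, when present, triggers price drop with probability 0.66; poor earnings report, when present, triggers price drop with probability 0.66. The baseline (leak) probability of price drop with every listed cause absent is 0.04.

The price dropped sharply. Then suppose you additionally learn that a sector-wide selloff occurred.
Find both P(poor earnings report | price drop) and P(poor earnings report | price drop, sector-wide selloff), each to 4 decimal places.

P(poor earnings report | price drop) ≈ 0.0829; P(poor earnings report | price drop, sector-wide selloff) ≈ 0.0392

Under noisy-OR, P(price drop | causes) = 1 − (1−0.04)·∏(1−qᵢ) over the active causes.
P(price drop) = 0.04*0.66*0.97 + 0.6736*0.66*0.03 + 0.6736*0.34*0.97 + 0.889024*0.34*0.03 = 0.025608 + 0.013337 + 0.222153 + 0.009068 = 0.270166
Restricting to configurations with poor earnings report present: 0.013337 + 0.009068 = 0.022405.
P(poor earnings report | price drop) = 0.022405 / 0.270166 ≈ 0.0829

Now also conditioning on sector-wide selloff=true:
Numerator (weight on configurations with poor earnings report): 0.889024*0.03 = 0.026671
Normalizer over all consistent configurations: 0.6736*0.97 + 0.889024*0.03 = 0.680063
Posterior = 0.026671 / 0.680063 ≈ 0.0392
Conditioning on sector-wide selloff lowers the posterior on poor earnings report: the classic explaining-away effect in a common-effect structure.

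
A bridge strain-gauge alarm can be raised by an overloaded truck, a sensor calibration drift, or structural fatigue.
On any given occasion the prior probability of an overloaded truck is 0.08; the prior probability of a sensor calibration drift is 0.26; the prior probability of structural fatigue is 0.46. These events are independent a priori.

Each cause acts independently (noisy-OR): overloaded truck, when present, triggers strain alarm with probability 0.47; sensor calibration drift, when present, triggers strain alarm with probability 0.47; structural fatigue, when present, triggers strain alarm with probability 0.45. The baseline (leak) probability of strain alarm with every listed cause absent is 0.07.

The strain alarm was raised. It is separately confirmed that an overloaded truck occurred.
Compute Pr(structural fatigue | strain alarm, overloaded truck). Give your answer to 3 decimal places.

Pr(structural fatigue | strain alarm, overloaded truck) ≈ 0.534

Under noisy-OR, P(strain alarm | causes) = 1 − (1−0.07)·∏(1−qᵢ) over the active causes.
By total probability over the 4 (sensor calibration drift, structural fatigue) configurations:
  P(strain alarm | overloaded truck) = 0.5071·0.74·0.54 + 0.728905·0.74·0.46 + 0.738763·0.26·0.54 + 0.85632·0.26·0.46
        = 0.202637 + 0.248119 + 0.103722 + 0.102416 = 0.656894
Keeping only the structural fatigue-present terms gives 0.350535, so
  P(structural fatigue | strain alarm, overloaded truck) = 0.350535 / 0.656894 ≈ 0.534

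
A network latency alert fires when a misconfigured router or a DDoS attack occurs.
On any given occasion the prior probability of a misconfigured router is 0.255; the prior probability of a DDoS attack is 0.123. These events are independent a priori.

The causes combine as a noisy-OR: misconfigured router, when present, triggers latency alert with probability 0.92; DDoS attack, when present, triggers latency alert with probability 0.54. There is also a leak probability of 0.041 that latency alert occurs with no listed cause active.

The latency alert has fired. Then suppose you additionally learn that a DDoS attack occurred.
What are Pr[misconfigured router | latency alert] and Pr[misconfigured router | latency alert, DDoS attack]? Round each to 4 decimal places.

Pr[misconfigured router | latency alert] ≈ 0.7522; Pr[misconfigured router | latency alert, DDoS attack] ≈ 0.3714

Under noisy-OR, P(latency alert | causes) = 1 − (1−0.041)·∏(1−qᵢ) over the active causes.
Enumerate the 4 (misconfigured router, DDoS attack) configurations and weight by the priors:
  P(latency alert) = 0.041*0.745*0.877 + 0.55886*0.745*0.123 + 0.92328*0.255*0.877 + 0.964709*0.255*0.123
        = 0.026788 + 0.051211 + 0.206478 + 0.030258 = 0.314735
The terms with misconfigured router present sum to 0.236736, so
  P(misconfigured router | latency alert) = 0.236736 / 0.314735 ≈ 0.7522

With the extra evidence:
Numerator (weight on configurations with misconfigured router): 0.964709·0.255 = 0.246001
Normalizer over all consistent configurations: 0.55886·0.745 + 0.964709·0.255 = 0.662352
Posterior = 0.246001 / 0.662352 ≈ 0.3714
This is intercausal reasoning (explaining away): once DDoS attack accounts for the latency alert, misconfigured router becomes less likely.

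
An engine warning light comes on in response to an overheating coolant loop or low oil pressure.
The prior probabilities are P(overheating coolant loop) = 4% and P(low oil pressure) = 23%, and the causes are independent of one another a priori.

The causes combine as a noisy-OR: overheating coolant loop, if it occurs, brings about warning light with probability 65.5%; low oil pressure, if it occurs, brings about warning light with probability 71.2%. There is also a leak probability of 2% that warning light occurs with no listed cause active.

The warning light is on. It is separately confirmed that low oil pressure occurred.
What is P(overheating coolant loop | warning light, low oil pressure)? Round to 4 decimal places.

P(overheating coolant loop | warning light, low oil pressure) ≈ 0.0498

Under noisy-OR, P(warning light | causes) = 1 − (1−0.02)·∏(1−qᵢ) over the active causes.
Sum P(warning light|·) weighted by the priors over both values of overheating coolant loop:
  P(warning light | low oil pressure) = 0.71776*0.96 + 0.902627*0.04
        = 0.689050 + 0.036105 = 0.725155
Configurations with overheating coolant loop contribute 0.036105, so
  P(overheating coolant loop | warning light, low oil pressure) = 0.036105 / 0.725155 ≈ 0.0498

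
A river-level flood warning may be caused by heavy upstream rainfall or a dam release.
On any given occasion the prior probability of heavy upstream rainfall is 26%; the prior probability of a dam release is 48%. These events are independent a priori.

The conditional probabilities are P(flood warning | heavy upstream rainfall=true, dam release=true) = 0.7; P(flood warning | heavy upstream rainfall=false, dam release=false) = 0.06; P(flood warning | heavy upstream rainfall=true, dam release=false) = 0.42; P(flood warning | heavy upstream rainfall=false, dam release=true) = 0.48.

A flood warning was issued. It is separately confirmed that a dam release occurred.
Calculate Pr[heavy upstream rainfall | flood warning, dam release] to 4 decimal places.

Numerator (weight on configurations with heavy upstream rainfall): 0.7·0.26 = 0.182000
Normalizer over all consistent configurations: 0.48·0.74 + 0.7·0.26 = 0.537200
P(heavy upstream rainfall | flood warning, dam release) = 0.182000/0.537200 ≈ 0.3388

Pr[heavy upstream rainfall | flood warning, dam release] ≈ 0.3388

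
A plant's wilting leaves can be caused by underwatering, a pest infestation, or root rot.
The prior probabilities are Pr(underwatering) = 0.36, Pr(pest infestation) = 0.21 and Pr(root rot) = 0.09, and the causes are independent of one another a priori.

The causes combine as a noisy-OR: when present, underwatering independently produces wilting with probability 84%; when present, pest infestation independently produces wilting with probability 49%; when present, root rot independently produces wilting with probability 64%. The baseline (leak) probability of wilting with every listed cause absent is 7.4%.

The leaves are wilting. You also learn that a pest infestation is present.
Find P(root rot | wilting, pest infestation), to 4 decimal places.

Under noisy-OR, P(wilting | causes) = 1 − (1−0.074)·∏(1−qᵢ) over the active causes.
P(wilting | pest infestation) = 0.52774×0.64×0.91 + 0.829986×0.64×0.09 + 0.924438×0.36×0.91 + 0.972798×0.36×0.09 = 0.307356 + 0.047807 + 0.302846 + 0.031519 = 0.689528
Restricting to configurations with root rot present: 0.047807 + 0.031519 = 0.079326.
Hence the posterior is 0.079326/0.689528 ≈ 0.1150.

P(root rot | wilting, pest infestation) ≈ 0.1150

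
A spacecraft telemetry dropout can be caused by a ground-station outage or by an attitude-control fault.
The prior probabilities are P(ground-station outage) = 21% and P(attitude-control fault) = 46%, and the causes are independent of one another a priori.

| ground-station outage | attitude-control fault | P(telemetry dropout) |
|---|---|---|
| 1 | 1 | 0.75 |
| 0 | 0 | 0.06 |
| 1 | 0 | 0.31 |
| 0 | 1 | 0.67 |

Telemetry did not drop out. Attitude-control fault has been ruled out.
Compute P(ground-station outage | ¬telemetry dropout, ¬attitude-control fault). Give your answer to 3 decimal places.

By total probability over both values of ground-station outage:
  P(¬telemetry dropout | ¬attitude-control fault) = 0.94×0.79 + 0.69×0.21
        = 0.742600 + 0.144900 = 0.887500
The terms with ground-station outage present sum to 0.144900, so
  P(ground-station outage | ¬telemetry dropout, ¬attitude-control fault) = 0.144900 / 0.887500 ≈ 0.163

P(ground-station outage | ¬telemetry dropout, ¬attitude-control fault) ≈ 0.163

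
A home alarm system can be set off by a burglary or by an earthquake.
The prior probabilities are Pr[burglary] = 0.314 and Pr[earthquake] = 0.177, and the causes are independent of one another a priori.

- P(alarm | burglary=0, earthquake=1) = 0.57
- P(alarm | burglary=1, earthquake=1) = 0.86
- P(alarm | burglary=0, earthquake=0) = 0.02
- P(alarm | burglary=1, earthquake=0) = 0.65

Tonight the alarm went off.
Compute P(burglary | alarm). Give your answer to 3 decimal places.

For the numerator, keep only burglary=true terms: 0.167974 + 0.047797 = 0.215771
Denominator P(alarm): 0.02×0.686×0.823 + 0.57×0.686×0.177 + 0.65×0.314×0.823 + 0.86×0.314×0.177 = 0.296274
Posterior = 0.215771 / 0.296274 ≈ 0.728

P(burglary | alarm) ≈ 0.728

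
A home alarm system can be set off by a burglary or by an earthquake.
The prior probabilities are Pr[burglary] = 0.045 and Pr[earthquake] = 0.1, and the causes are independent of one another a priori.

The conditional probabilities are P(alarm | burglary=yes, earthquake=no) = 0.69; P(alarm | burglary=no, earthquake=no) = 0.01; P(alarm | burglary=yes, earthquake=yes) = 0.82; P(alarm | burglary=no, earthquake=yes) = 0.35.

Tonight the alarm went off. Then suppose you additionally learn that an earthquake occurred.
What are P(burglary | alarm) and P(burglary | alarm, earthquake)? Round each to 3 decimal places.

Weight on burglary=true, given the evidence: 0.027945 + 0.003690 = 0.031635
The normalizing constant is 0.01*0.955*0.9 + 0.35*0.955*0.1 + 0.69*0.045*0.9 + 0.82*0.045*0.1 = 0.073655
Posterior = 0.031635 / 0.073655 ≈ 0.430

Now also conditioning on earthquake=true:
P(alarm | earthquake) = 0.35×0.955 + 0.82×0.045 = 0.334250 + 0.036900 = 0.371150
The burglary-present share is 0.82×0.045 = 0.036900.
P(burglary | alarm, earthquake) = 0.036900 / 0.371150 ≈ 0.099
This is intercausal reasoning (explaining away): once earthquake accounts for the alarm, burglary becomes less likely.

P(burglary | alarm) ≈ 0.430; P(burglary | alarm, earthquake) ≈ 0.099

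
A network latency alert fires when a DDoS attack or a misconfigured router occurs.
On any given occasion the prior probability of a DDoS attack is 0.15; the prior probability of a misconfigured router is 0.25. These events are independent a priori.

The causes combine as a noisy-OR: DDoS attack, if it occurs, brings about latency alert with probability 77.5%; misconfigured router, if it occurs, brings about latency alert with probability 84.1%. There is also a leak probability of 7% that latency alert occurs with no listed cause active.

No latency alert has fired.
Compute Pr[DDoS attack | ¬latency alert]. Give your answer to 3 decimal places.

Under noisy-OR, P(latency alert | causes) = 1 − (1−0.07)·∏(1−qᵢ) over the active causes.
Sum P(¬latency alert|·) weighted by the priors over the 4 (DDoS attack, misconfigured router) configurations:
  P(¬latency alert) = 0.93*0.85*0.75 + 0.14787*0.85*0.25 + 0.20925*0.15*0.75 + 0.033271*0.15*0.25
        = 0.592875 + 0.031422 + 0.023541 + 0.001248 = 0.649086
The terms with DDoS attack present sum to 0.024789, so
  P(DDoS attack | ¬latency alert) = 0.024789 / 0.649086 ≈ 0.038

Pr[DDoS attack | ¬latency alert] ≈ 0.038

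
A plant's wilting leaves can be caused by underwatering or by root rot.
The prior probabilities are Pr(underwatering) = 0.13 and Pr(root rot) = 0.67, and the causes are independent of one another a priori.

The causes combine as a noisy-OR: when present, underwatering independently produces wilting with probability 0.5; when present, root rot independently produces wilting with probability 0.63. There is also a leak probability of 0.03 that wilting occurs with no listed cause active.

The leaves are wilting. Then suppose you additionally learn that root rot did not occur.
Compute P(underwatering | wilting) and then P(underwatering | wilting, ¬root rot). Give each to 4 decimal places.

Under noisy-OR, P(wilting | causes) = 1 − (1−0.03)·∏(1−qᵢ) over the active causes.
Numerator (weight on configurations with underwatering): 0.022094 + 0.071470 = 0.093564
The normalizing constant is 0.03*0.87*0.33 + 0.6411*0.87*0.67 + 0.515*0.13*0.33 + 0.82055*0.13*0.67 = 0.475874
Posterior = 0.093564 / 0.475874 ≈ 0.1966

With the extra evidence:
Sum P(wilting|·) weighted by the priors over both values of underwatering:
  P(wilting | ¬root rot) = 0.03·0.87 + 0.515·0.13
        = 0.026100 + 0.066950 = 0.093050
Keeping only the underwatering-present terms gives 0.066950, so
  P(underwatering | wilting, ¬root rot) = 0.066950 / 0.093050 ≈ 0.7195
Ruling out root rot raises the posterior on underwatering — the flip side of explaining away.

P(underwatering | wilting) ≈ 0.1966; P(underwatering | wilting, ¬root rot) ≈ 0.7195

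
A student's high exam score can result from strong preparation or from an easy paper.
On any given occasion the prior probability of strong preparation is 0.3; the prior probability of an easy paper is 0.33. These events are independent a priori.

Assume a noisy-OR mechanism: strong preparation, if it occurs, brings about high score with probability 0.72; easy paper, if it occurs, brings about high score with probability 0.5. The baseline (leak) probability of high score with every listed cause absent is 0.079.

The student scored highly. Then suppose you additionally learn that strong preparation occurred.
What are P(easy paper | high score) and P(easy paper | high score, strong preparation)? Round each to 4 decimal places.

Under noisy-OR, P(high score | causes) = 1 − (1−0.079)·∏(1−qᵢ) over the active causes.
Sum P(high score|·) weighted by the priors over the 4 (strong preparation, easy paper) configurations:
  P(high score) = 0.079×0.7×0.67 + 0.5395×0.7×0.33 + 0.74212×0.3×0.67 + 0.87106×0.3×0.33
        = 0.037051 + 0.124624 + 0.149166 + 0.086235 = 0.397076
The terms with easy paper present sum to 0.210859, so
  P(easy paper | high score) = 0.210859 / 0.397076 ≈ 0.5310

Now condition on the additional information:
P(high score | strong preparation) = 0.74212×0.67 + 0.87106×0.33 = 0.497220 + 0.287450 = 0.784670
Of this, 0.287450 comes from 0.87106×0.33 (the easy paper=true cases).
P(easy paper | high score, strong preparation) = 0.287450 / 0.784670 ≈ 0.3663

P(easy paper | high score) ≈ 0.5310; P(easy paper | high score, strong preparation) ≈ 0.3663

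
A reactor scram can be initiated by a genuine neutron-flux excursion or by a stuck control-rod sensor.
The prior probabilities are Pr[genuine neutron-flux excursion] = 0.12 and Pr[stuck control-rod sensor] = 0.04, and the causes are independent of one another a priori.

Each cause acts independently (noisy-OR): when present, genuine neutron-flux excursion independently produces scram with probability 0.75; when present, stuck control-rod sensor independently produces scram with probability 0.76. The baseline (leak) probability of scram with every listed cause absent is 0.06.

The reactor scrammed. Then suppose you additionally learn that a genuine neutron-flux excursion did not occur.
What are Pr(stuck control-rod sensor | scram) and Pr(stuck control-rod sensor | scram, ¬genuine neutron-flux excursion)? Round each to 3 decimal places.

Under noisy-OR, P(scram | causes) = 1 − (1−0.06)·∏(1−qᵢ) over the active causes.
By total probability over the 4 (genuine neutron-flux excursion, stuck control-rod sensor) configurations:
  P(scram) = 0.06*0.88*0.96 + 0.7744*0.88*0.04 + 0.765*0.12*0.96 + 0.9436*0.12*0.04
        = 0.050688 + 0.027259 + 0.088128 + 0.004529 = 0.170604
The terms with stuck control-rod sensor present sum to 0.031788, so
  P(stuck control-rod sensor | scram) = 0.031788 / 0.170604 ≈ 0.186

Now condition on the additional information:
Enumerate both values of stuck control-rod sensor and weight by the priors:
  P(scram | ¬genuine neutron-flux excursion) = 0.06·0.96 + 0.7744·0.04
        = 0.057600 + 0.030976 = 0.088576
Keeping only the stuck control-rod sensor-present terms gives 0.030976, so
  P(stuck control-rod sensor | scram, ¬genuine neutron-flux excursion) = 0.030976 / 0.088576 ≈ 0.350

Pr(stuck control-rod sensor | scram) ≈ 0.186; Pr(stuck control-rod sensor | scram, ¬genuine neutron-flux excursion) ≈ 0.350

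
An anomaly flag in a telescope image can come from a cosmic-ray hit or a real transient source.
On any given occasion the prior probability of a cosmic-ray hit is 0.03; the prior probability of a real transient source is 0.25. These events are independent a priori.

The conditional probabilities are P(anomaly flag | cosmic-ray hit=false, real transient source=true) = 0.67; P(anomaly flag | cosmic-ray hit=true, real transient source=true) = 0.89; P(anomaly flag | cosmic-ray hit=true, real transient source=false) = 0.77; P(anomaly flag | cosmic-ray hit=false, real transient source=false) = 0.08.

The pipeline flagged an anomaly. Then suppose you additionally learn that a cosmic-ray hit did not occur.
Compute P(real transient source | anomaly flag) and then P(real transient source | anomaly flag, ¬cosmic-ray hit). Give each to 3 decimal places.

P(real transient source | anomaly flag) ≈ 0.691; P(real transient source | anomaly flag, ¬cosmic-ray hit) ≈ 0.736

P(anomaly flag) = 0.08·0.97·0.75 + 0.67·0.97·0.25 + 0.77·0.03·0.75 + 0.89·0.03·0.25 = 0.058200 + 0.162475 + 0.017325 + 0.006675 = 0.244675
The real transient source-present share is 0.162475 + 0.006675 = 0.169150.
P(real transient source | anomaly flag) = 0.169150 / 0.244675 ≈ 0.691

Now condition on the additional information:
By total probability over both values of real transient source:
  P(anomaly flag | ¬cosmic-ray hit) = 0.08·0.75 + 0.67·0.25
        = 0.060000 + 0.167500 = 0.227500
The terms with real transient source present sum to 0.167500, so
  P(real transient source | anomaly flag, ¬cosmic-ray hit) = 0.167500 / 0.227500 ≈ 0.736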